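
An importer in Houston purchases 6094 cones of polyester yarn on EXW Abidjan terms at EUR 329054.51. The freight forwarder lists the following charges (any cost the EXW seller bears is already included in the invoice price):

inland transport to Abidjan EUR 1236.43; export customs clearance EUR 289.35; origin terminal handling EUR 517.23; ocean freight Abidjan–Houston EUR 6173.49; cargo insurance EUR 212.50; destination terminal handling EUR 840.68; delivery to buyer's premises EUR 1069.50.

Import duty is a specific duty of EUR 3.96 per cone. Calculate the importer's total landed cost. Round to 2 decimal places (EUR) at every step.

EXW: the seller makes goods available at their premises; the buyer bears all onward costs.
CIF value = EXW price + inland to port + export clearance + origin terminal + freight + insurance = 329054.51 + 1236.43 + 289.35 + 517.23 + 6173.49 + 212.50 = 337483.51
Import duty = 6094 × 3.96 = 24132.24
Buyer bears: inland to port 1236.43 + export clearance 289.35 + origin terminal 517.23 + freight 6173.49 + insurance 212.50 + destination terminal 840.68 + delivery 1069.50 + duty 24132.24 = 34471.42
Landed cost = invoice 329054.51 + 34471.42 = 363525.93

Total landed cost: EUR 363525.93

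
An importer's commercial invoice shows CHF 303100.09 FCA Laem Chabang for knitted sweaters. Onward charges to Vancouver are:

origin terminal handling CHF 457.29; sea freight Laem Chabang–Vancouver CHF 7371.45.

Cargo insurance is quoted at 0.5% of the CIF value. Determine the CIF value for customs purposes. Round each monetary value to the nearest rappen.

Let C be the CIF value. C = FCA price + pre-shipment costs + freight + 0.5% × C
C − 0.5% × C = 303100.09 + 457.29 + 7371.45
0.995 × C = 310928.83
C = 310928.83 / 0.995 = 312491.29
Insurance premium = 0.5% × 312491.29 = 1562.46

CIF value: CHF 312491.29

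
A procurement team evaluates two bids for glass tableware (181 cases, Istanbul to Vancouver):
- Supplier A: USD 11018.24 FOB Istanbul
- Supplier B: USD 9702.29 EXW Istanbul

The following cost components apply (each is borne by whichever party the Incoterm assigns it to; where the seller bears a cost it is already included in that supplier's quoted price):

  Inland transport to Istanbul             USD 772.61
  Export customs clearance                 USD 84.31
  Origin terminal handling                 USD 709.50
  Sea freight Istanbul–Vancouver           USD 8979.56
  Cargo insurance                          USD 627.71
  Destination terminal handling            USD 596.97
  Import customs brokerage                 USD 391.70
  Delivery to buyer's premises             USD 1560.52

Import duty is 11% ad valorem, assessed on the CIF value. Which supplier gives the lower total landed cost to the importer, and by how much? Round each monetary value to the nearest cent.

Supplier A is cheaper by USD 278.02

Supplier A (FOB):
CIF value = FOB price + freight + insurance = 11018.24 + 8979.56 + 627.71 = 20625.51
Import duty = 20625.51 × 11% = 2268.81
Buyer bears (A): 8979.56 + 627.71 + 596.97 + 391.70 + 1560.52 = 12156.46
Landed cost (A) = invoice 11018.24 + 12156.46 + duty 2268.81 = 25443.51
Supplier B (EXW):
CIF value = EXW price + inland to port + export clearance + origin terminal + freight + insurance = 9702.29 + 772.61 + 84.31 + 709.50 + 8979.56 + 627.71 = 20875.98
Import duty = 20875.98 × 11% = 2296.36
Buyer bears (B): 772.61 + 84.31 + 709.50 + 8979.56 + 627.71 + 596.97 + 391.70 + 1560.52 = 13722.88
Landed cost (B) = invoice 9702.29 + 13722.88 + duty 2296.36 = 25721.53
Difference = |25443.51 − 25721.53| = 278.02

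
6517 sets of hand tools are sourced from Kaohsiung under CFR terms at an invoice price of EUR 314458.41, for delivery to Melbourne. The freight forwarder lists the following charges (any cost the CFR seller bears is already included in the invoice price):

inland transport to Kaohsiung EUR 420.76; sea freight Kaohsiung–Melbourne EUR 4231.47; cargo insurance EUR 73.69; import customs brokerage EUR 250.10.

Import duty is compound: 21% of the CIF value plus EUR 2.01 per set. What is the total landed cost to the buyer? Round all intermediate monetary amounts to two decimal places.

Total landed cost: EUR 393933.11

CFR: the seller pays costs through ocean freight to the destination port, but not insurance.
Already in the invoice (seller's account under CFR): inland to port, freight — exclude.
CIF value = CFR price + insurance = 314458.41 + 73.69 = 314532.10
Ad valorem component: 314532.10 × 21% = 66051.74
Specific component: 6517 × 2.01 = 13099.17
Import duty = 66051.74 + 13099.17 = 79150.91
Buyer bears: insurance 73.69 + brokerage 250.10 + duty 79150.91 = 79474.70
Landed cost = invoice 314458.41 + 79474.70 = 393933.11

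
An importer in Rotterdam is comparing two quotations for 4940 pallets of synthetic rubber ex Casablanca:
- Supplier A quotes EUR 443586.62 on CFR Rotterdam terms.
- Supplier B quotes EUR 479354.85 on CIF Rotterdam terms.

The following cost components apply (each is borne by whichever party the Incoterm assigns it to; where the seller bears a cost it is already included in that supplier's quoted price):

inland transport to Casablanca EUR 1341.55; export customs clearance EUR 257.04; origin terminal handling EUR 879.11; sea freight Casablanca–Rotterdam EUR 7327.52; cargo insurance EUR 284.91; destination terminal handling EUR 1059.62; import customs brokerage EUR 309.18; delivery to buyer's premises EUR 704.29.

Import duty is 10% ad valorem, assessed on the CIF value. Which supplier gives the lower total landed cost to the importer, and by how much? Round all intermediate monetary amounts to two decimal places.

Supplier A is cheaper by EUR 39031.66

Supplier A (CFR):
CIF value = CFR price + insurance = 443586.62 + 284.91 = 443871.53
Import duty = 443871.53 × 10% = 44387.15
Buyer bears (A): 284.91 + 1059.62 + 309.18 + 704.29 = 2358.00
Landed cost (A) = invoice 443586.62 + 2358.00 + duty 44387.15 = 490331.77
Supplier B (CIF):
The CIF price already equals the CIF value: 479354.85
Import duty = 479354.85 × 10% = 47935.49
Buyer bears (B): 1059.62 + 309.18 + 704.29 = 2073.09
Landed cost (B) = invoice 479354.85 + 2073.09 + duty 47935.49 = 529363.43
Difference = |490331.77 − 529363.43| = 39031.66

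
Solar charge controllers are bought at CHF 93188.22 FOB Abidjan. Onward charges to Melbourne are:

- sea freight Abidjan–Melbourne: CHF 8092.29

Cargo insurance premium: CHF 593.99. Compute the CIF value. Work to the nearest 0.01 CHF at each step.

CIF = FOB price + freight + insurance
CIF = 93188.22 + 8092.29 + 593.99 = 101874.50

CIF value: CHF 101874.50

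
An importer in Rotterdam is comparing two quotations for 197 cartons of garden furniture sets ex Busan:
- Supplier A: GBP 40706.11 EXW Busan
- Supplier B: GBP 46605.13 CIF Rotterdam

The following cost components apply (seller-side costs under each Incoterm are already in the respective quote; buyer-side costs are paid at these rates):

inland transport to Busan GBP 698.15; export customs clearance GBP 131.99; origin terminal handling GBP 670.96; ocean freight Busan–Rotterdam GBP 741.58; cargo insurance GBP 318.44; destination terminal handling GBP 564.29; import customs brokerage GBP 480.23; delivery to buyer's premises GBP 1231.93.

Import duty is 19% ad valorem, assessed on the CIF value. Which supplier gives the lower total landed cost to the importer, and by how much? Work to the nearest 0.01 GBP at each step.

Supplier A (EXW):
CIF value = EXW price + inland to port + export clearance + origin terminal + freight + insurance = 40706.11 + 698.15 + 131.99 + 670.96 + 741.58 + 318.44 = 43267.23
Import duty = 43267.23 × 19% = 8220.77
Buyer bears (A): 698.15 + 131.99 + 670.96 + 741.58 + 318.44 + 564.29 + 480.23 + 1231.93 = 4837.57
Landed cost (A) = invoice 40706.11 + 4837.57 + duty 8220.77 = 53764.45
Supplier B (CIF):
The CIF price already equals the CIF value: 46605.13
Import duty = 46605.13 × 19% = 8854.97
Buyer bears (B): 564.29 + 480.23 + 1231.93 = 2276.45
Landed cost (B) = invoice 46605.13 + 2276.45 + duty 8854.97 = 57736.55
Difference = |53764.45 − 57736.55| = 3972.10

Supplier A is cheaper by GBP 3972.10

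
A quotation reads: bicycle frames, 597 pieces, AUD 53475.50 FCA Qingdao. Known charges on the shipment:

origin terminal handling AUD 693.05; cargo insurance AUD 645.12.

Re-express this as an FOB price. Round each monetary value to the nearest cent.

Not relevant to the conversion: insurance — on the buyer under both terms; not part of either seller's price.
From FCA to FOB, the seller additionally bears: origin terminal.
FOB price = 53475.50 + 693.05 = 54168.55

FOB price: AUD 54168.55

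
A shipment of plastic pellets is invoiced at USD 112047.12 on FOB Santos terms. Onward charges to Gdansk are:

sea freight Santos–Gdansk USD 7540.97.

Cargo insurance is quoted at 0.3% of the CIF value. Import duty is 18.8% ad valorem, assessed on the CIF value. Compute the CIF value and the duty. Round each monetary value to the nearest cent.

CIF value: USD 119947.93; import duty: USD 22550.21

Let C be the CIF value. C = FOB price + freight + 0.3% × C
C − 0.3% × C = 112047.12 + 7540.97
0.997 × C = 119588.09
C = 119588.09 / 0.997 = 119947.93
Insurance premium = 0.3% × 119947.93 = 359.84
Import duty = 119947.93 × 18.8% = 22550.21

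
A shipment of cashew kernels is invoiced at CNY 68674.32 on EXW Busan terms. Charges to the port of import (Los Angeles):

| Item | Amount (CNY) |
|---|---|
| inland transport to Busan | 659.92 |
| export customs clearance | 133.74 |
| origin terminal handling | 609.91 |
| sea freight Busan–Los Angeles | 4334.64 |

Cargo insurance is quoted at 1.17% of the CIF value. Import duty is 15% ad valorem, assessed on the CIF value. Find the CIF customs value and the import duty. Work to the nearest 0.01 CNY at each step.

Let C be the CIF value. C = EXW price + pre-shipment costs + freight + 1.17% × C
C − 1.17% × C = 68674.32 + 659.92 + 133.74 + 609.91 + 4334.64
0.9883 × C = 74412.53
C = 74412.53 / 0.9883 = 75293.46
Insurance premium = 1.17% × 75293.46 = 880.93
Import duty = 75293.46 × 15% = 11294.02

CIF value: CNY 75293.46; import duty: CNY 11294.02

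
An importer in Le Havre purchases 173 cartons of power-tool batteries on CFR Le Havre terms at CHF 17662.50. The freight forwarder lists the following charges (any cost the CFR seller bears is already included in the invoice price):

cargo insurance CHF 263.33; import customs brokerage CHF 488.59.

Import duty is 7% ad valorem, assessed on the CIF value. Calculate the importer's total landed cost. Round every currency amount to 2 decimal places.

Total landed cost: CHF 19669.23

CFR: the seller pays costs through ocean freight to the destination port, but not insurance.
CIF value = CFR price + insurance = 17662.50 + 263.33 = 17925.83
Import duty = 17925.83 × 7% = 1254.81
Buyer bears: insurance 263.33 + brokerage 488.59 + duty 1254.81 = 2006.73
Landed cost = invoice 17662.50 + 2006.73 = 19669.23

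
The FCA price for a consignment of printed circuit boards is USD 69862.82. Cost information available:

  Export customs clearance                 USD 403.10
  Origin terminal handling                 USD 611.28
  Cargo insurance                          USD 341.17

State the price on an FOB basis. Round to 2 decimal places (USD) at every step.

Not relevant to the conversion: export clearance — on the seller under both FCA and FOB; already in the FCA price and stays in the FOB price. insurance — on the buyer under both terms; not part of either seller's price.
From FCA to FOB, the seller additionally bears: origin terminal.
FOB price = 69862.82 + 611.28 = 70474.10

FOB price: USD 70474.10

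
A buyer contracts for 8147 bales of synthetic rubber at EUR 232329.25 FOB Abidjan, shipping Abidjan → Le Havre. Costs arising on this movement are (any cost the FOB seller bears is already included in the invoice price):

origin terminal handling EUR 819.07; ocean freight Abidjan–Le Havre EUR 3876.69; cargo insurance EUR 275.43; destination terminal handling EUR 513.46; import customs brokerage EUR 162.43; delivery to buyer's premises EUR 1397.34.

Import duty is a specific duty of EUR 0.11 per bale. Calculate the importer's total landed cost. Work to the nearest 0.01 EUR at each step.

FOB: the seller bears costs until goods are on board at the origin port; the buyer bears freight, insurance and all costs thereafter.
Already in the invoice (seller's account under FOB): origin terminal — exclude.
CIF value = FOB price + freight + insurance = 232329.25 + 3876.69 + 275.43 = 236481.37
Import duty = 8147 × 0.11 = 896.17
Buyer bears: freight 3876.69 + insurance 275.43 + destination terminal 513.46 + brokerage 162.43 + delivery 1397.34 + duty 896.17 = 7121.52
Landed cost = invoice 232329.25 + 7121.52 = 239450.77

Total landed cost: EUR 239450.77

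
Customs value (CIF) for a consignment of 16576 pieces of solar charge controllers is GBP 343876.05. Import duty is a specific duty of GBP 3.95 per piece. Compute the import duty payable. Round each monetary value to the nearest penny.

Import duty: GBP 65475.20

Import duty = 16576 × 3.95 = 65475.20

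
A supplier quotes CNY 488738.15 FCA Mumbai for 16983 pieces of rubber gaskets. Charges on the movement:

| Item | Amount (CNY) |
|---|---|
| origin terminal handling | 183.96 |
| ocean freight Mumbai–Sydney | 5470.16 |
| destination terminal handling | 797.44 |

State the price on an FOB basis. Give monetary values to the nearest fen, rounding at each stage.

FOB price: CNY 488922.11

Not relevant to the conversion: destination terminal, freight — on the buyer under both terms; not part of either seller's price.
From FCA to FOB, the seller additionally bears: origin terminal.
FOB price = 488738.15 + 183.96 = 488922.11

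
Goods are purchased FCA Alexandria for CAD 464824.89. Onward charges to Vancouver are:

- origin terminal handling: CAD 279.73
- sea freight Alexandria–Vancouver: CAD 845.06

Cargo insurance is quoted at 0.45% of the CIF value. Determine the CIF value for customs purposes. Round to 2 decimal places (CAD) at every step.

Let C be the CIF value. C = FCA price + pre-shipment costs + freight + 0.45% × C
C − 0.45% × C = 464824.89 + 279.73 + 845.06
0.9955 × C = 465949.68
C = 465949.68 / 0.9955 = 468055.93
Insurance premium = 0.45% × 468055.93 = 2106.25

CIF value: CAD 468055.93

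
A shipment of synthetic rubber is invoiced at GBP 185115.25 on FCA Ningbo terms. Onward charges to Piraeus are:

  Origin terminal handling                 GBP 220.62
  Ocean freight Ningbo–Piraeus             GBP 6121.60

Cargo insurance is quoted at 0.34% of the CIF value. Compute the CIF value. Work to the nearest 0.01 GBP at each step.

CIF value: GBP 192110.65

Let C be the CIF value. C = FCA price + pre-shipment costs + freight + 0.34% × C
C − 0.34% × C = 185115.25 + 220.62 + 6121.60
0.9966 × C = 191457.47
C = 191457.47 / 0.9966 = 192110.65
Insurance premium = 0.34% × 192110.65 = 653.18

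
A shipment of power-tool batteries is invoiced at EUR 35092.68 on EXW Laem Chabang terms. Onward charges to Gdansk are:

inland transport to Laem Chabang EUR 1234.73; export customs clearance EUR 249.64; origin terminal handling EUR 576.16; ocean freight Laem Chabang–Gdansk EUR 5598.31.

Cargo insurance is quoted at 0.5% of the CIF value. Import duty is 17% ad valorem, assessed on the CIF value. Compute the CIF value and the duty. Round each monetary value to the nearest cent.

CIF value: EUR 42966.35; import duty: EUR 7304.28

Let C be the CIF value. C = EXW price + pre-shipment costs + freight + 0.5% × C
C − 0.5% × C = 35092.68 + 1234.73 + 249.64 + 576.16 + 5598.31
0.995 × C = 42751.52
C = 42751.52 / 0.995 = 42966.35
Insurance premium = 0.5% × 42966.35 = 214.83
Import duty = 42966.35 × 17% = 7304.28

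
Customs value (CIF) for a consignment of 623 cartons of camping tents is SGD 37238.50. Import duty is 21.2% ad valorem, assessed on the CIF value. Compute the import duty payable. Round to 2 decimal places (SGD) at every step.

Import duty: SGD 7894.56

Import duty = 37238.50 × 21.2% = 7894.56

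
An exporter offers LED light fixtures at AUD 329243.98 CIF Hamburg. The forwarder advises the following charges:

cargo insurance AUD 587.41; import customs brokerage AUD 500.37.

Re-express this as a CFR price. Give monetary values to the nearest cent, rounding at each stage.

Not relevant to the conversion: brokerage — on the buyer under both terms; not part of either seller's price.
From CIF to CFR, the seller no longer bears: insurance.
CFR price = 329243.98 − 587.41 = 328656.57

CFR price: AUD 328656.57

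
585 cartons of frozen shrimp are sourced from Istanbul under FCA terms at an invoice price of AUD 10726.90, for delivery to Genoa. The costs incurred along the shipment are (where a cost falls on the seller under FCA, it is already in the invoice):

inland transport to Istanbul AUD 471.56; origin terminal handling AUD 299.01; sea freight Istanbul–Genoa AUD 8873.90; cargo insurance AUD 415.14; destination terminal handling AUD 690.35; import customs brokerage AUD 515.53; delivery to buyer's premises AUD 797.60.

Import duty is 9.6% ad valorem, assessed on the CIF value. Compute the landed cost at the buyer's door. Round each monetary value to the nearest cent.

FCA: the seller delivers export-cleared goods to the carrier; the buyer bears costs from that point.
Already in the invoice (seller's account under FCA): inland to port — exclude.
CIF value = FCA price + origin terminal + freight + insurance = 10726.90 + 299.01 + 8873.90 + 415.14 = 20314.95
Import duty = 20314.95 × 9.6% = 1950.24
Buyer bears: origin terminal 299.01 + freight 8873.90 + insurance 415.14 + destination terminal 690.35 + brokerage 515.53 + delivery 797.60 + duty 1950.24 = 13541.77
Landed cost = invoice 10726.90 + 13541.77 = 24268.67

Total landed cost: AUD 24268.67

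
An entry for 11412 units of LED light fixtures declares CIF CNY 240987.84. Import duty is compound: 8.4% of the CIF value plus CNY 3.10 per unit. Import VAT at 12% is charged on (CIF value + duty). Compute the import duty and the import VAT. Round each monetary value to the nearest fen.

Import duty: CNY 55620.18; import VAT: CNY 35592.96

Ad valorem component: 240987.84 × 8.4% = 20242.98
Specific component: 11412 × 3.10 = 35377.20
Import duty = 20242.98 + 35377.20 = 55620.18
VAT base = CIF + duty = 240987.84 + 55620.18 = 296608.02
Import VAT = 296608.02 × 12% = 35592.96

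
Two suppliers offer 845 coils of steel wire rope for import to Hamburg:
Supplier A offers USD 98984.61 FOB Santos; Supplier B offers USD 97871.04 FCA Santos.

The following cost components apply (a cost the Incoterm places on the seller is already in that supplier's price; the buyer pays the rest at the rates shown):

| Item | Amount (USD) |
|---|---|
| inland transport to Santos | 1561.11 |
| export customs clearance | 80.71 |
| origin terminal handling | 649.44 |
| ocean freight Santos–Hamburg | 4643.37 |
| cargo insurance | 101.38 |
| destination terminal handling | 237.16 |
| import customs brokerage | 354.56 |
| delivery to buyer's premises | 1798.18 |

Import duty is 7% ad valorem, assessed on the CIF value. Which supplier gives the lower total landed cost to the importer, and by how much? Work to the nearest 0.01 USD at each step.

Supplier A (FOB):
CIF value = FOB price + freight + insurance = 98984.61 + 4643.37 + 101.38 = 103729.36
Import duty = 103729.36 × 7% = 7261.06
Buyer bears (A): 4643.37 + 101.38 + 237.16 + 354.56 + 1798.18 = 7134.65
Landed cost (A) = invoice 98984.61 + 7134.65 + duty 7261.06 = 113380.32
Supplier B (FCA):
CIF value = FCA price + origin terminal + freight + insurance = 97871.04 + 649.44 + 4643.37 + 101.38 = 103265.23
Import duty = 103265.23 × 7% = 7228.57
Buyer bears (B): 649.44 + 4643.37 + 101.38 + 237.16 + 354.56 + 1798.18 = 7784.09
Landed cost (B) = invoice 97871.04 + 7784.09 + duty 7228.57 = 112883.70
Difference = |113380.32 − 112883.70| = 496.62

Supplier B is cheaper by USD 496.62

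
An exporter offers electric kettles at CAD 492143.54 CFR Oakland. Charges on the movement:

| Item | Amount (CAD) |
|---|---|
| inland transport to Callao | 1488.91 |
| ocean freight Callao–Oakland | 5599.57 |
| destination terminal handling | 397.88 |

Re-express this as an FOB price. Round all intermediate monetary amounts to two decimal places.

FOB price: CAD 486543.97

Not relevant to the conversion: inland to port — on the seller under both CFR and FOB; already in the CFR price and stays in the FOB price. destination terminal — on the buyer under both terms; not part of either seller's price.
From CFR to FOB, the seller no longer bears: freight.
FOB price = 492143.54 − 5599.57 = 486543.97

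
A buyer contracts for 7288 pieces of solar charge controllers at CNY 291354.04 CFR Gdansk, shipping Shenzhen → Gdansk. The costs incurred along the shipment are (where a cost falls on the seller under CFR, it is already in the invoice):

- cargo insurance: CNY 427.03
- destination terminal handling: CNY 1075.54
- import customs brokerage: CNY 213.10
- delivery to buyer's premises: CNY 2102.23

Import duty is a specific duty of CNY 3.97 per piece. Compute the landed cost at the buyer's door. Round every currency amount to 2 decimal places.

CFR: the seller pays costs through ocean freight to the destination port, but not insurance.
CIF value = CFR price + insurance = 291354.04 + 427.03 = 291781.07
Import duty = 7288 × 3.97 = 28933.36
Buyer bears: insurance 427.03 + destination terminal 1075.54 + brokerage 213.10 + delivery 2102.23 + duty 28933.36 = 32751.26
Landed cost = invoice 291354.04 + 32751.26 = 324105.30

Total landed cost: CNY 324105.30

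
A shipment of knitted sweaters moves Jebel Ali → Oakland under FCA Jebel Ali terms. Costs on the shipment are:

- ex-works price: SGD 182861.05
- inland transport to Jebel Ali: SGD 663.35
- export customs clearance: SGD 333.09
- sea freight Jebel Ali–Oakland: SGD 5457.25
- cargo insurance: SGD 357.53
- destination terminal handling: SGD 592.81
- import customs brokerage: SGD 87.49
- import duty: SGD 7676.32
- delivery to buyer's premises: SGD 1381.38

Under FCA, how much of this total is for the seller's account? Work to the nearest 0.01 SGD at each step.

FCA: the seller delivers export-cleared goods to the carrier; the buyer bears costs from that point.
Seller's account: goods 182861.05 + inland to port 663.35 + export clearance 333.09 = 183857.49
Buyer's account: freight 5457.25 + insurance 357.53 + destination terminal 592.81 + brokerage 87.49 + duty 7676.32 + delivery 1381.38 = 15552.78

Seller's account: SGD 183857.49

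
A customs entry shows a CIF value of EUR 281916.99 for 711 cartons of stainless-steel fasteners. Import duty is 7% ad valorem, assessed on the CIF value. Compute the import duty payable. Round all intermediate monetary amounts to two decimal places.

Import duty = 281916.99 × 7% = 19734.19

Import duty: EUR 19734.19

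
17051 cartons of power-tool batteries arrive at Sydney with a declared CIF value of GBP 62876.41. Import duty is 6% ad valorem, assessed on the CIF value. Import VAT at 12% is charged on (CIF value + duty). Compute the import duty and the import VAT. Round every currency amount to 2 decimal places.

Import duty: GBP 3772.58; import VAT: GBP 7997.88

Import duty = 62876.41 × 6% = 3772.58
VAT base = CIF + duty = 62876.41 + 3772.58 = 66648.99
Import VAT = 66648.99 × 12% = 7997.88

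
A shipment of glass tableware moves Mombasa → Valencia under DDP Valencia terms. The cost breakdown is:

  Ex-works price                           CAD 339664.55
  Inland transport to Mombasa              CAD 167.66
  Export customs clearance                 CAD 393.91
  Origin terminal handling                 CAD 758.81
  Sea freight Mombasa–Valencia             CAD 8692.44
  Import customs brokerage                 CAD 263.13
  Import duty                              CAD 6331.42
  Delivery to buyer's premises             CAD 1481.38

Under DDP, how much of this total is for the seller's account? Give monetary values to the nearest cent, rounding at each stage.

DDP: the seller bears all costs including import duty.
Seller's account: goods 339664.55 + inland to port 167.66 + export clearance 393.91 + origin terminal 758.81 + freight 8692.44 + brokerage 263.13 + duty 6331.42 + delivery 1481.38 = 357753.30
Buyer's account: 0.00

Seller's account: CAD 357753.30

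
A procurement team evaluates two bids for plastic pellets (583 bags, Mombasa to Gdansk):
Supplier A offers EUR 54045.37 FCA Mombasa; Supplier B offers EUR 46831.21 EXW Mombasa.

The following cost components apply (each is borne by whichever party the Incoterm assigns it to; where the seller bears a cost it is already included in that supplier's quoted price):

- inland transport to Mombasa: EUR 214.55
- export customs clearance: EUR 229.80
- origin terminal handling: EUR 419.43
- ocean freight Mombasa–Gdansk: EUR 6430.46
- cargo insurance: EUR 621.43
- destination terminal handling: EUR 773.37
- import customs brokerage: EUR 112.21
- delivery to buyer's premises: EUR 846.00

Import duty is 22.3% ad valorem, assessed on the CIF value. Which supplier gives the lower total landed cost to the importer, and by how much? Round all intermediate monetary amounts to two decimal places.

Supplier B is cheaper by EUR 8279.48

Supplier A (FCA):
CIF value = FCA price + origin terminal + freight + insurance = 54045.37 + 419.43 + 6430.46 + 621.43 = 61516.69
Import duty = 61516.69 × 22.3% = 13718.22
Buyer bears (A): 419.43 + 6430.46 + 621.43 + 773.37 + 112.21 + 846.00 = 9202.90
Landed cost (A) = invoice 54045.37 + 9202.90 + duty 13718.22 = 76966.49
Supplier B (EXW):
CIF value = EXW price + inland to port + export clearance + origin terminal + freight + insurance = 46831.21 + 214.55 + 229.80 + 419.43 + 6430.46 + 621.43 = 54746.88
Import duty = 54746.88 × 22.3% = 12208.55
Buyer bears (B): 214.55 + 229.80 + 419.43 + 6430.46 + 621.43 + 773.37 + 112.21 + 846.00 = 9647.25
Landed cost (B) = invoice 46831.21 + 9647.25 + duty 12208.55 = 68687.01
Difference = |76966.49 − 68687.01| = 8279.48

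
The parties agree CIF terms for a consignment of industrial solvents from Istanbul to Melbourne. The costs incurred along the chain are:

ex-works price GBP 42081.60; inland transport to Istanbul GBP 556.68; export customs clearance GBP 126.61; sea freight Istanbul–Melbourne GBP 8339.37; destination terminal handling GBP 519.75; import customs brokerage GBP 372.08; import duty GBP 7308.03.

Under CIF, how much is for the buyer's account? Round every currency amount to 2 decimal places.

Buyer's account: GBP 8199.86

CIF: the seller pays costs through ocean freight and marine insurance to the destination port.
Seller's account: goods 42081.60 + inland to port 556.68 + export clearance 126.61 + freight 8339.37 = 51104.26
Buyer's account: destination terminal 519.75 + brokerage 372.08 + duty 7308.03 = 8199.86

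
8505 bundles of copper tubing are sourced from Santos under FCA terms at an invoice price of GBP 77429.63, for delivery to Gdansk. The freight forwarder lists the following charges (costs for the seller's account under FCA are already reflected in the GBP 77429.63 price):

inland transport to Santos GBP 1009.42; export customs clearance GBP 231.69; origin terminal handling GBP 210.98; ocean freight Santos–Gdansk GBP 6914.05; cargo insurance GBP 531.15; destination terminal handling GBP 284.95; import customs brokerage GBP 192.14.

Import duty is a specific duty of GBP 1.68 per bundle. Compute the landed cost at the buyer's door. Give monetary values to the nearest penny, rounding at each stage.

FCA: the seller delivers export-cleared goods to the carrier; the buyer bears costs from that point.
Already in the invoice (seller's account under FCA): inland to port, export clearance — exclude.
CIF value = FCA price + origin terminal + freight + insurance = 77429.63 + 210.98 + 6914.05 + 531.15 = 85085.81
Import duty = 8505 × 1.68 = 14288.40
Buyer bears: origin terminal 210.98 + freight 6914.05 + insurance 531.15 + destination terminal 284.95 + brokerage 192.14 + duty 14288.40 = 22421.67
Landed cost = invoice 77429.63 + 22421.67 = 99851.30

Total landed cost: GBP 99851.30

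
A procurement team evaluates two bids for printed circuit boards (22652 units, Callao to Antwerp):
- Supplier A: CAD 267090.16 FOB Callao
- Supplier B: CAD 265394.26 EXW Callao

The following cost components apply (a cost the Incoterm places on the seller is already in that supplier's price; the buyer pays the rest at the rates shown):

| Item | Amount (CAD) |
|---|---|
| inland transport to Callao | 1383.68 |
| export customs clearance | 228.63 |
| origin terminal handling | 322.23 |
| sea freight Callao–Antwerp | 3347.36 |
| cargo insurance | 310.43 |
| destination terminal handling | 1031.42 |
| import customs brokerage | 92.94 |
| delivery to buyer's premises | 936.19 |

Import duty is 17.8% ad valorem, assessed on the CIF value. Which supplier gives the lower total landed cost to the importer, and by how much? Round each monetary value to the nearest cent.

Supplier A (FOB):
CIF value = FOB price + freight + insurance = 267090.16 + 3347.36 + 310.43 = 270747.95
Import duty = 270747.95 × 17.8% = 48193.14
Buyer bears (A): 3347.36 + 310.43 + 1031.42 + 92.94 + 936.19 = 5718.34
Landed cost (A) = invoice 267090.16 + 5718.34 + duty 48193.14 = 321001.64
Supplier B (EXW):
CIF value = EXW price + inland to port + export clearance + origin terminal + freight + insurance = 265394.26 + 1383.68 + 228.63 + 322.23 + 3347.36 + 310.43 = 270986.59
Import duty = 270986.59 × 17.8% = 48235.61
Buyer bears (B): 1383.68 + 228.63 + 322.23 + 3347.36 + 310.43 + 1031.42 + 92.94 + 936.19 = 7652.88
Landed cost (B) = invoice 265394.26 + 7652.88 + duty 48235.61 = 321282.75
Difference = |321001.64 − 321282.75| = 281.11

Supplier A is cheaper by CAD 281.11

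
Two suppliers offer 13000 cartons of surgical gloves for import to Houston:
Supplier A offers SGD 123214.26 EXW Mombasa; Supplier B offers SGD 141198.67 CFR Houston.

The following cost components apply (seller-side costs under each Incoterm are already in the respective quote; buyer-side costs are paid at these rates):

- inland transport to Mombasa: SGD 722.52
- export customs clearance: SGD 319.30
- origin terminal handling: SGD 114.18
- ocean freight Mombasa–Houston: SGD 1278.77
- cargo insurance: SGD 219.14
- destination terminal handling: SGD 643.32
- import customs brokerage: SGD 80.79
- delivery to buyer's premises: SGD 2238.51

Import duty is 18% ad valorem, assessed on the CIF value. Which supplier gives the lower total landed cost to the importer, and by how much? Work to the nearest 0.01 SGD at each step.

Supplier A is cheaper by SGD 18348.58

Supplier A (EXW):
CIF value = EXW price + inland to port + export clearance + origin terminal + freight + insurance = 123214.26 + 722.52 + 319.30 + 114.18 + 1278.77 + 219.14 = 125868.17
Import duty = 125868.17 × 18% = 22656.27
Buyer bears (A): 722.52 + 319.30 + 114.18 + 1278.77 + 219.14 + 643.32 + 80.79 + 2238.51 = 5616.53
Landed cost (A) = invoice 123214.26 + 5616.53 + duty 22656.27 = 151487.06
Supplier B (CFR):
CIF value = CFR price + insurance = 141198.67 + 219.14 = 141417.81
Import duty = 141417.81 × 18% = 25455.21
Buyer bears (B): 219.14 + 643.32 + 80.79 + 2238.51 = 3181.76
Landed cost (B) = invoice 141198.67 + 3181.76 + duty 25455.21 = 169835.64
Difference = |151487.06 − 169835.64| = 18348.58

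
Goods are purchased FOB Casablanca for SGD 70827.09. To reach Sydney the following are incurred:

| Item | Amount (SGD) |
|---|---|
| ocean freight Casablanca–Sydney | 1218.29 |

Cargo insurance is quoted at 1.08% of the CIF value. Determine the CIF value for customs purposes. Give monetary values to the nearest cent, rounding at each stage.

CIF value: SGD 72831.97

Let C be the CIF value. C = FOB price + freight + 1.08% × C
C − 1.08% × C = 70827.09 + 1218.29
0.9892 × C = 72045.38
C = 72045.38 / 0.9892 = 72831.97
Insurance premium = 1.08% × 72831.97 = 786.59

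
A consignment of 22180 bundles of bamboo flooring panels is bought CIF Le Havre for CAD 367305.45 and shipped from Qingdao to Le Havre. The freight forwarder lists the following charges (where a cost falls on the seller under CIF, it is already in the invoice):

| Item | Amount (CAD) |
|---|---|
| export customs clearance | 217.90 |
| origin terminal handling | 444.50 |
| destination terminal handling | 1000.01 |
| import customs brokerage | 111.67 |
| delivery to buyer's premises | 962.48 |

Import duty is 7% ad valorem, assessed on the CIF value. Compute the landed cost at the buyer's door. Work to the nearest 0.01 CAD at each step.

CIF: the seller pays costs through ocean freight and marine insurance to the destination port.
Already in the invoice (seller's account under CIF): export clearance, origin terminal — exclude.
The CIF price already equals the CIF value: 367305.45
Import duty = 367305.45 × 7% = 25711.38
Buyer bears: destination terminal 1000.01 + brokerage 111.67 + delivery 962.48 + duty 25711.38 = 27785.54
Landed cost = invoice 367305.45 + 27785.54 = 395090.99

Total landed cost: CAD 395090.99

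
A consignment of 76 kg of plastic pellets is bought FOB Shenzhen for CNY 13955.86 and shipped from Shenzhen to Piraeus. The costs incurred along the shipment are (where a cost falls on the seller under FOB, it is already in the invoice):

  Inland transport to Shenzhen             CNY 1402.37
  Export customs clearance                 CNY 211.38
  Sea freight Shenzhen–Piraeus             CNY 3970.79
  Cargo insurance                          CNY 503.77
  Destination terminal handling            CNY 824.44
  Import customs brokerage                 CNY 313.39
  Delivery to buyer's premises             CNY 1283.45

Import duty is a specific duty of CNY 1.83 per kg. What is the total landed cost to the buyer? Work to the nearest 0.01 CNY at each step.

FOB: the seller bears costs until goods are on board at the origin port; the buyer bears freight, insurance and all costs thereafter.
Already in the invoice (seller's account under FOB): inland to port, export clearance — exclude.
CIF value = FOB price + freight + insurance = 13955.86 + 3970.79 + 503.77 = 18430.42
Import duty = 76 × 1.83 = 139.08
Buyer bears: freight 3970.79 + insurance 503.77 + destination terminal 824.44 + brokerage 313.39 + delivery 1283.45 + duty 139.08 = 7034.92
Landed cost = invoice 13955.86 + 7034.92 = 20990.78

Total landed cost: CNY 20990.78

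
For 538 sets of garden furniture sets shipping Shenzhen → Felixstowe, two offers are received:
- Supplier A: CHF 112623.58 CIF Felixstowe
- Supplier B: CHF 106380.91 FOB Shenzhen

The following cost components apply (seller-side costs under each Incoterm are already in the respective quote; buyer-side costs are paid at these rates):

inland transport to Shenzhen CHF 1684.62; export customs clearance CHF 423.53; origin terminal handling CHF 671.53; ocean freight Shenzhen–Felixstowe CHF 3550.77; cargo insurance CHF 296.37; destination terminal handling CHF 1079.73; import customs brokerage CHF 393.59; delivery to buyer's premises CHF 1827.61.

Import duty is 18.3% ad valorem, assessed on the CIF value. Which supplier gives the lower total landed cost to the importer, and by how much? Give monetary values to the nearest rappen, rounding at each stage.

Supplier A (CIF):
The CIF price already equals the CIF value: 112623.58
Import duty = 112623.58 × 18.3% = 20610.12
Buyer bears (A): 1079.73 + 393.59 + 1827.61 = 3300.93
Landed cost (A) = invoice 112623.58 + 3300.93 + duty 20610.12 = 136534.63
Supplier B (FOB):
CIF value = FOB price + freight + insurance = 106380.91 + 3550.77 + 296.37 = 110228.05
Import duty = 110228.05 × 18.3% = 20171.73
Buyer bears (B): 3550.77 + 296.37 + 1079.73 + 393.59 + 1827.61 = 7148.07
Landed cost (B) = invoice 106380.91 + 7148.07 + duty 20171.73 = 133700.71
Difference = |136534.63 − 133700.71| = 2833.92

Supplier B is cheaper by CHF 2833.92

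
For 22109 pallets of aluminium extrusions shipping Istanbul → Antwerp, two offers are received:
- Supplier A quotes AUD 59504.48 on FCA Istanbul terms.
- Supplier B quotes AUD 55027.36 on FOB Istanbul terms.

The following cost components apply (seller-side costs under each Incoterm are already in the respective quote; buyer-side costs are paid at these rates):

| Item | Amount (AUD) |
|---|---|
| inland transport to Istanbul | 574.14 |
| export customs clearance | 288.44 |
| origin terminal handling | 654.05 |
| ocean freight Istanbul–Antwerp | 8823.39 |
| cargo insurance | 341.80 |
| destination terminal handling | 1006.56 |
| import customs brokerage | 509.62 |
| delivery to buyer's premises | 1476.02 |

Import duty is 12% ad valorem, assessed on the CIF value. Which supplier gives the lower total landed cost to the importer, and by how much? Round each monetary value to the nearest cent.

Supplier A (FCA):
CIF value = FCA price + origin terminal + freight + insurance = 59504.48 + 654.05 + 8823.39 + 341.80 = 69323.72
Import duty = 69323.72 × 12% = 8318.85
Buyer bears (A): 654.05 + 8823.39 + 341.80 + 1006.56 + 509.62 + 1476.02 = 12811.44
Landed cost (A) = invoice 59504.48 + 12811.44 + duty 8318.85 = 80634.77
Supplier B (FOB):
CIF value = FOB price + freight + insurance = 55027.36 + 8823.39 + 341.80 = 64192.55
Import duty = 64192.55 × 12% = 7703.11
Buyer bears (B): 8823.39 + 341.80 + 1006.56 + 509.62 + 1476.02 = 12157.39
Landed cost (B) = invoice 55027.36 + 12157.39 + duty 7703.11 = 74887.86
Difference = |80634.77 − 74887.86| = 5746.91

Supplier B is cheaper by AUD 5746.91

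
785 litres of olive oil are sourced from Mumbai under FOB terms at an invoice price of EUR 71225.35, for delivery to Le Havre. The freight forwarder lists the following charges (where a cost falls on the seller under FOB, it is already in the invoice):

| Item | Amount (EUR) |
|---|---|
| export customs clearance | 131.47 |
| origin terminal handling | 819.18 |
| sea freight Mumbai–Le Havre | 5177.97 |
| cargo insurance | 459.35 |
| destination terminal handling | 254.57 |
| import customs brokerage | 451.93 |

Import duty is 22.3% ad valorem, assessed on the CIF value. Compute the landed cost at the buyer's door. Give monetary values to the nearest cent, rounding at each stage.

FOB: the seller bears costs until goods are on board at the origin port; the buyer bears freight, insurance and all costs thereafter.
Already in the invoice (seller's account under FOB): export clearance, origin terminal — exclude.
CIF value = FOB price + freight + insurance = 71225.35 + 5177.97 + 459.35 = 76862.67
Import duty = 76862.67 × 22.3% = 17140.38
Buyer bears: freight 5177.97 + insurance 459.35 + destination terminal 254.57 + brokerage 451.93 + duty 17140.38 = 23484.20
Landed cost = invoice 71225.35 + 23484.20 = 94709.55

Total landed cost: EUR 94709.55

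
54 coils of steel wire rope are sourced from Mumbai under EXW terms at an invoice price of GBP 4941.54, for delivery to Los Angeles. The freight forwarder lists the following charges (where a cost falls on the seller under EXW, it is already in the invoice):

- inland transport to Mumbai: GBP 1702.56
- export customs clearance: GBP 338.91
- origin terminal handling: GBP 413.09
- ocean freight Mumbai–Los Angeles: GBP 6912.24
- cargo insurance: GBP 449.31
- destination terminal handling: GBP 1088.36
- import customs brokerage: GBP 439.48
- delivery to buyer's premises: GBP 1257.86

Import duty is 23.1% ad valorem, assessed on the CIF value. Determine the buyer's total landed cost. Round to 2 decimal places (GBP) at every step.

Total landed cost: GBP 20952.37

EXW: the seller makes goods available at their premises; the buyer bears all onward costs.
CIF value = EXW price + inland to port + export clearance + origin terminal + freight + insurance = 4941.54 + 1702.56 + 338.91 + 413.09 + 6912.24 + 449.31 = 14757.65
Import duty = 14757.65 × 23.1% = 3409.02
Buyer bears: inland to port 1702.56 + export clearance 338.91 + origin terminal 413.09 + freight 6912.24 + insurance 449.31 + destination terminal 1088.36 + brokerage 439.48 + delivery 1257.86 + duty 3409.02 = 16010.83
Landed cost = invoice 4941.54 + 16010.83 = 20952.37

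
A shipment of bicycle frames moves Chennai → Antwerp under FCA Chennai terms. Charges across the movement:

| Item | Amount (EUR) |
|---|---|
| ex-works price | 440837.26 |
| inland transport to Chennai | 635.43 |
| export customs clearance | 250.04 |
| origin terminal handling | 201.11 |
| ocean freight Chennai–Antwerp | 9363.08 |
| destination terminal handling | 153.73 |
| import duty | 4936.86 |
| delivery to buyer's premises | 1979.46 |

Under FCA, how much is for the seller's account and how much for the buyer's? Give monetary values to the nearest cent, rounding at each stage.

FCA: the seller delivers export-cleared goods to the carrier; the buyer bears costs from that point.
Seller's account: goods 440837.26 + inland to port 635.43 + export clearance 250.04 = 441722.73
Buyer's account: origin terminal 201.11 + freight 9363.08 + destination terminal 153.73 + duty 4936.86 + delivery 1979.46 = 16634.24

Seller: EUR 441722.73; buyer: EUR 16634.24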